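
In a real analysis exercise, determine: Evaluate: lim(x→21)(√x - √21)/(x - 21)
Multiply by conjugate (√x+√21)/(√x+√21):
=(x - 21)/((x - 21)(√x+√21))=1/(√x+√21)
As x → 21: 1/(2√21)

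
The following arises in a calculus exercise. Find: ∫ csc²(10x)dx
Since d/dx[-cot(10x)] = 10csc²(10x), integral = -cot(10x)/10 + C

Answer: (-1/10)cot(10x) + C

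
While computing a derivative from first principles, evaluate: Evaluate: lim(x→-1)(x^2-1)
Polynomial is continuous, so substitute x = -1:
1·(-1)^2 - 1 = 0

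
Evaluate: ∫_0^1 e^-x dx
Antiderivative: -e^-x
Evaluate: -(e^-1 - 1)

Answer: (e^-1 - 1)/(-1)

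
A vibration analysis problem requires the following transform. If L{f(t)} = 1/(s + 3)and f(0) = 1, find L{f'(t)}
L{f'(t)}=s·F(s) - f(0)=s/(s+3)-1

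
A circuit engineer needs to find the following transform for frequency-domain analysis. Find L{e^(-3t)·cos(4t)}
First shifting: L{e^(at)f(t)} = F(s-a)
L{cos(4t)} = s/(s² + 16)
Shift: (s + 3)/((s + 3)² + 16)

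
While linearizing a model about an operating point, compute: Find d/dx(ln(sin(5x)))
Chain rule: d/dx[ln(u)]=u'/u where u=sin(5x)
u'=5cos(5x)

Answer: (5cos(5x))/(sin(5x))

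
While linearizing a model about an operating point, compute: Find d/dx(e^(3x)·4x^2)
Product rule: (fg)' = f'g+fg'
f = e^(3x), f' = 3·e^(3x)
g = 4x^2, g' = 8x

Answer: 12·e^(3x)·x^2+8·e^(3x)·x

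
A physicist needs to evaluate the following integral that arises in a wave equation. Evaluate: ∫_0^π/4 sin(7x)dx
Antiderivative: -cos(7x)/7
Evaluate at bounds: [-cos(7·π/4)/7] - [-cos(7·0)/7]
=(-(√2/2) + (1))/7=1/7 - √2/14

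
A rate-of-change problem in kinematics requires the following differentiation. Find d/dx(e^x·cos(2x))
Product rule: (fg)' = f'g+fg'
f = e^x, f' = e^x
g = cos(2x), g' = -2·sin(2x)

Answer: e^x·cos(2x)-2·e^x·sin(2x)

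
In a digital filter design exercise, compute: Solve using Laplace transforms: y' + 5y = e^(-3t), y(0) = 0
Take L: sY - 0 + 5Y=1/(s + 3)
Y(s + 5)=1/(s + 3) + 0
Y=1/((s + 3)(s + 5)) + 0/(s + 5)
Partial fractions: 1/((s + 3)(s + 5))=(1/2)/(s + 3) - (1/2)/(s + 5)
So Y=(1/2)/(s + 3) - (1/2)/(s + 5)
Inverse Laplace transform (L^(-1){1/(s + 3)}=e^(-3t), L^(-1){1/(s + 5)}=e^(-5t)):

Answer: y(t)=(1/2)·e^(-3t) - (1/2)·e^(-5t)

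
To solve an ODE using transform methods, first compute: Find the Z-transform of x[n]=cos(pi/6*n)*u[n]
Z{cos(w0*n)*u[n]}=z(z - cos(w0))/(z^2 - 2z*cos(w0) + 1)
With w0=pi/6: X(z)=z(z - cos(pi/6))/(z^2 - 2z*cos(pi/6) + 1)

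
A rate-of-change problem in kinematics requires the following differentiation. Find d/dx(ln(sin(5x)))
Chain rule: d/dx[ln(u)]=u'/u where u=sin(5x)
u'=5cos(5x)

Answer: (5cos(5x))/(sin(5x))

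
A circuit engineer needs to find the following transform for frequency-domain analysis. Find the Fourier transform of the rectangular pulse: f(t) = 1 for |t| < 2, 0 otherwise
F(omega)=integral from -2 to 2 of e^(-j*omega*t) dt
=2*sin(2*omega)/omega=4*sinc(2*omega/pi)

Answer: 2*sin(2*omega)/omega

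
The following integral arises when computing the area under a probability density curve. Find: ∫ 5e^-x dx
Since d/dx[e^-x]=- e^-x, we get -5e^-x+C

Answer: -5e^-x+C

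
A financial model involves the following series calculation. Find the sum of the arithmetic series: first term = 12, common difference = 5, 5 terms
Last term: a_n = 12+(5-1)·5 = 32
Sum = n(a_1+a_n)/2 = 5(12+32)/2 = 110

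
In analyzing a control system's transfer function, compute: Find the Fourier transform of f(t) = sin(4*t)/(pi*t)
sin(W*t)/(pi*t)=(W/pi)*sinc(W*t/pi) is the impulse response of the ideal low-pass filter with cutoff W (here W=4).
Its Fourier transform is a rectangular function:
F(omega)=1 for |omega| < 4, 0 otherwise

Answer: rect(omega/8) [i.e., 1 for |omega| < 4, 0 otherwise]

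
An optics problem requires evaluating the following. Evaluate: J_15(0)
J_n(0) = 0 for all n > 0 (Bessel function of first kind)
J_15(0) = 0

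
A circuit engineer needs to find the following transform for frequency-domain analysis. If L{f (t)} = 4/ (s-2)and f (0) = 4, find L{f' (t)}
L{f'(t)}=s·F(s) - f(0)=4s/(s-2) - 4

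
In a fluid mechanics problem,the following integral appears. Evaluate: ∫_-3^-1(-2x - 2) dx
Step 1: Find antiderivative F(x) = -x^2 - 2x
Step 2: F(-1) - F(-3) = 1 - (-3) = 4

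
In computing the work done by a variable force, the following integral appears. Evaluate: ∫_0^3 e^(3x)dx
Antiderivative: (1/3)e^(3x)
Evaluate: (1/3)(e^9 - 1)

Answer: (e^9 - 1)/3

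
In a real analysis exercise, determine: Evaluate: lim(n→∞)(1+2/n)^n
This is the definition of e^2: lim(1+2/n)^n=e^2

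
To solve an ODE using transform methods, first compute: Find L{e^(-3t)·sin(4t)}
First shifting: L{e^(at)f(t)}=F(s-a)
L{sin(4t)}=4/(s²+16)
Shift: 4/((s+3)²+16)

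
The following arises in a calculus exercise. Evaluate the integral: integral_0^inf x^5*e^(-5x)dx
This is a Gamma integral. Substitute u=5x (du=5 dx):
integral_0^inf x^5 * e^(-5x) dx=(1/5^6) integral_0^inf u^5 * e^(-u) du
=Gamma(6)/5^6=5!/5^6=120/15625

Answer: 24/3125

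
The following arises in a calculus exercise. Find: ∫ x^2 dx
Using power rule: ∫ x^2 dx=1/3 x^3+C=(1/3)x^3+C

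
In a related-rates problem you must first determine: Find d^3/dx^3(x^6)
Apply power rule 3 times:
d^1: 6x^5
d^2: 30x^4
d^3: 120x^3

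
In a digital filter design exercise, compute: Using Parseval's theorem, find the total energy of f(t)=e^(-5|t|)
Parseval's theorem: E = integral |f(t)|^2 dt = (1/2pi) integral |F(omega)|^2 domega
E = integral_{-inf}^{inf} e^(-10|t|) dt = 2 * integral_0^inf e^(-10t) dt = 2/(2 * 5) = 1/5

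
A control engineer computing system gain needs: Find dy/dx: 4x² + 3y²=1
Differentiate: 8x+6y·(dy/dx) = 0
dy/dx = -8x/(6y) = -(4/3)·(x/y)

Answer: dy/dx = -(4/3)·(x/y)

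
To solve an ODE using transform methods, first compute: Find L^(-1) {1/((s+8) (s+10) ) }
Partial fractions: 1/((s + 8)(s + 10)) = A/(s + 8) + B/(s + 10)
Cover-up: A = 1/(s + 10)|_{s = -8} = 1/2; B = 1/(s + 8)|_{s = -10} = -1/2
L^(-1) = (1/2)e^(-8t) - (1/2)e^(-10t)

Answer: (1/2)(e^(-8t) - e^(-10t))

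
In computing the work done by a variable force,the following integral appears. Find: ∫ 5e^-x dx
Since d/dx[e^-x] = - e^-x, we get -5e^-x + C

Answer: -5e^-x + C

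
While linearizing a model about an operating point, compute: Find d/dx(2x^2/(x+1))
Quotient rule: (f/g)'=(f'g - fg')/g²
f=2x^2, f'=4x
g=x + 1, g'=1

Answer: (4x·(x + 1) - 2x^2)/(x + 1)²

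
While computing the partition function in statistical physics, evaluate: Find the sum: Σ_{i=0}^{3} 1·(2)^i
Geometric series: S=a(1 - r^n)/(1 - r)
a=1, r=2, n=4
S=1(1-16)/-1=15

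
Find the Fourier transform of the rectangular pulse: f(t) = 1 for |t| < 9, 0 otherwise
F(omega)=integral from -9 to 9 of e^(-j*omega*t) dt
=2*sin(9*omega)/omega=18*sinc(9*omega/pi)

Answer: 2*sin(9*omega)/omega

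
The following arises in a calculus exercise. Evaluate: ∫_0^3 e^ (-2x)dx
Antiderivative: (1/(-2))e^(-2x)
Evaluate: (1/(-2))(e^-6-1)

Answer: (e^-6-1)/(-2)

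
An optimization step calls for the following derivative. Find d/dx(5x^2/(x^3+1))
Quotient rule: (f/g)' = (f'g - fg')/g²
f = 5x^2, f' = 10x
g = x^3+1, g' = 3x^2

Answer: (10x·(x^3+1)-15x^4)/(x^3+1)²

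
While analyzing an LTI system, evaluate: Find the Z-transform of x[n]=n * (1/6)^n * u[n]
Using the property Z{n * a^n * u[n]} = az/(z-a)^2
With a = 1/6: X(z) = (1/6)z/(z - 1/6)^2, |z| > 1/6

Answer: (1/6)z/(z - 1/6)^2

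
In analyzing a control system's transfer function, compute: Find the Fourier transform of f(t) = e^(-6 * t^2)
The Fourier transform of a Gaussian e^(-a * t^2) is sqrt(pi/a) * e^(-omega^2/(4a)).
With a=6: F(omega)=sqrt(pi/6) * e^(-omega^2/24)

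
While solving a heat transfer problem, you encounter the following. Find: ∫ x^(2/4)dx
Power rule: ∫ x^(1/2) dx=x^(3/2)/(3/2)+C

Answer: (2/3)·x^(3/2)+C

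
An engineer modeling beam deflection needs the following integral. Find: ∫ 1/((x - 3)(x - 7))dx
Partial fractions: 1/((x-3)(x-7)) = A/(x-3) + B/(x-7)
A = -1/4, B = 1/4
∫ [-1/4· 1/(x-3) + 1/4· 1/(x-7)] dx
= (1/4)[ln|x-7| - ln|x-3|] + C

Answer: (1/4)·ln|(x-7)/(x-3)| + C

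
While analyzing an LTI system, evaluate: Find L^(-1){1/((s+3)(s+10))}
Partial fractions: 1/((s+3)(s+10))=A/(s+3)+B/(s+10)
Cover-up: A=1/(s+10)|_{s=-3}=1/7; B=1/(s+3)|_{s=-10}=-1/7
L^(-1)=(1/7)e^(-3t) - (1/7)e^(-10t)

Answer: (1/7)(e^(-3t) - e^(-10t))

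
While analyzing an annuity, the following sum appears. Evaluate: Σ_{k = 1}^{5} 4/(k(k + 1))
Partial fractions: 4/(k(k+1)) = 4/k - 4/(k+1)
Telescoping sum: 4(1-1/6) = 4·5/6

Answer: 10/3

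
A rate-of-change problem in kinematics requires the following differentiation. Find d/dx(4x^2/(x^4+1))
Quotient rule: (f/g)'=(f'g - fg')/g²
f=4x^2, f'=8x
g=x^4 + 1, g'=4x^3

Answer: (8x·(x^4 + 1) - 16x^5)/(x^4 + 1)²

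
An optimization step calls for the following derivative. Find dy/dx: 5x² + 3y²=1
Differentiate: 10x + 6y·(dy/dx)=0
dy/dx=-10x/(6y)=-(5/3)·(x/y)

Answer: dy/dx=-(5/3)·(x/y)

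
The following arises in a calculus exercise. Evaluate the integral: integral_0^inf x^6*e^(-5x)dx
This is a Gamma integral. Substitute u=5x (du=5 dx):
integral_0^inf x^6 * e^(-5x) dx=(1/5^7) integral_0^inf u^6 * e^(-u) du
=Gamma(7)/5^7=6!/5^7=720/78125

Answer: 144/15625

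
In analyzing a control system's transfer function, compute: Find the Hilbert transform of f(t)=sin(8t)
The Hilbert transform shifts each frequency component by -pi/2.
H{sin(wt)} = -cos(wt)
With w = 8: H{sin(8t)} = -cos(8t)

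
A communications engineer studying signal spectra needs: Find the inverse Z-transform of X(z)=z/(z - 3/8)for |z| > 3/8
Standard pair: z/(z-a) <-> a^n * u[n] for causal signals
With a = 3/8: x[n] = (3/8)^n * u[n]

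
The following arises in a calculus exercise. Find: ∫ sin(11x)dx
Using substitution u = 11x: ∫ sin(u) du/11 = -cos(u)/11+C

Answer: (-1/11)cos(11x)+C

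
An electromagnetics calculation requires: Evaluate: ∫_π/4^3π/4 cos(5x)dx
Antiderivative: sin(5x)/5
Evaluate at bounds: [sin(5·3π/4)/5] - [sin(5·π/4)/5]
=((-√2/2) - (-√2/2))/5=0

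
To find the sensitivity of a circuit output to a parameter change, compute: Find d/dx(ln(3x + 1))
Chain rule: d/dx[ln(u)] = u'/u where u = 3x + 1
u' = 3

Answer: (3)/(3x + 1)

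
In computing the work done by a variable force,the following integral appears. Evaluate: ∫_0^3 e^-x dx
Antiderivative: -e^-x
Evaluate: -(e^-3-1)

Answer: (e^-3-1)/(-1)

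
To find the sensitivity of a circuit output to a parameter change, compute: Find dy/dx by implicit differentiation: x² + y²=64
Differentiate both sides: 2x + 2y·(dy/dx)=0
Solve: dy/dx=-2x/(2y)=-x/y

Answer: dy/dx=-x/y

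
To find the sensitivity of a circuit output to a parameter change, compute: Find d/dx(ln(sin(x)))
Chain rule: d/dx[ln(u)] = u'/u where u = sin(x)
u' = cos(x)

Answer: (cos(x))/(sin(x))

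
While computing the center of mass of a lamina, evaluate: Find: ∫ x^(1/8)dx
Power rule: ∫ x^(1/8) dx = x^(9/8)/(9/8) + C

Answer: (8/9)·x^(9/8) + C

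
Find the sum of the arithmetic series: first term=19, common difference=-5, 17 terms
Last term: a_n=19+(17-1)·-5=-61
Sum=n(a_1+a_n)/2=17(19+(-61))/2=-357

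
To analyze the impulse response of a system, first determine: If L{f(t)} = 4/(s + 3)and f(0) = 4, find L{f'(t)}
L{f'(t)} = s·F(s) - f(0) = 4s/(s+3)-4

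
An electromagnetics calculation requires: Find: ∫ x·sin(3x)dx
By parts: u=x, dv=sin(3x) dx
du=dx, v=-cos(3x)/3
=-x·cos(3x)/3 + sin(3x)/3² + C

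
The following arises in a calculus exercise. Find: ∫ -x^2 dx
Using power rule: ∫ -x^2 dx=-1/3 x^3 + C=(-1/3)x^3 + C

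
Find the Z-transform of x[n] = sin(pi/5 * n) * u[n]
Z{sin(w0 * n) * u[n]} = z * sin(w0)/(z^2-2z * cos(w0)+1)
With w0 = pi/5: X(z) = z * sin(pi/5)/(z^2-2z * cos(pi/5)+1)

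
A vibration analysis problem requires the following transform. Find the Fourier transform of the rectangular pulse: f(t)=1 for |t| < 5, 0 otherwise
F(omega)=integral from -5 to 5 of e^(-j * omega * t) dt
=2 * sin(5 * omega)/omega=10 * sinc(5 * omega/pi)

Answer: 2 * sin(5 * omega)/omega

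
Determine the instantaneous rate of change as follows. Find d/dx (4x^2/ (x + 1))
Quotient rule: (f/g)' = (f'g - fg')/g²
f = 4x^2, f' = 8x
g = x+1, g' = 1

Answer: (8x·(x+1)-4x^2)/(x+1)²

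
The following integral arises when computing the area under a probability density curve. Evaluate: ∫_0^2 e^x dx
Antiderivative: e^x
Evaluate: (e^2 - 1)

Answer: e^2 - 1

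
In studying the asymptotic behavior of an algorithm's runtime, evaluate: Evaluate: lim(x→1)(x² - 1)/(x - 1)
Factor: (x² - 1) = (x-1)(x + 1)
Cancel (x-1): lim(x→1) (x + 1) = 2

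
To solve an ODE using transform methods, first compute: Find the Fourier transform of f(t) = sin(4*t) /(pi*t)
sin(W * t)/(pi * t)=(W/pi) * sinc(W * t/pi) is the impulse response of the ideal low-pass filter with cutoff W (here W=4).
Its Fourier transform is a rectangular function:
F(omega)=1 for |omega| < 4, 0 otherwise

Answer: rect(omega/8) [i.e., 1 for |omega| < 4, 0 otherwise]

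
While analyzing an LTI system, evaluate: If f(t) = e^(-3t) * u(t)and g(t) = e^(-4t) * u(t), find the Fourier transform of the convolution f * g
By the convolution theorem: F{f * g}=F(omega) * G(omega)
F(omega)=1/(3+j * omega), G(omega)=1/(4+j * omega)
F{f * g}=1/((3+j * omega)(4+j * omega))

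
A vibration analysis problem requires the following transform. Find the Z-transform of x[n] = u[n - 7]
Using the time-shift property: Z{u[n-7]}=z^(-7)*z/(z-1)
=z^(-6)/(z-1)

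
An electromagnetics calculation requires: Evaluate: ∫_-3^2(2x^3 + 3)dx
Step 1: Find antiderivative F(x)=(1/2)x^4 + 3x
Step 2: F(2) - F(-3)=14 - (63/2)=-35/2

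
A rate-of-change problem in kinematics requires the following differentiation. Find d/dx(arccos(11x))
d/dx[arccos(u)]=-u'/√(1-u²), u=11x, u'=11

Answer: -11/√(1-121x²)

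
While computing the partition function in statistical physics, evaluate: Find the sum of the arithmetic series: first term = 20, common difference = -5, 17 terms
Last term: a_n=20+(17-1)·-5=-60
Sum=n(a_1+a_n)/2=17(20+(-60))/2=-340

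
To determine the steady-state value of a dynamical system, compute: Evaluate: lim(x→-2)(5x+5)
Polynomial is continuous, so substitute x = -2:
5·(-2)+5 = -5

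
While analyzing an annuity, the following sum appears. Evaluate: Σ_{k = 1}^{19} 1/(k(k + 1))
Partial fractions: 1/(k(k+1)) = 1/k - 1/(k+1)
Telescoping sum: 1(1-1/20) = 1·19/20

Answer: 19/20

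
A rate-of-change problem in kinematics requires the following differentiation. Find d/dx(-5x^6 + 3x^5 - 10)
Power rule: d/dx(ax^n) = n·a·x^(n-1)
Term by term: -30·x^5+15·x^4

Answer: -30x^5+15x^4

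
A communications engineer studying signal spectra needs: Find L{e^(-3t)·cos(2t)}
First shifting: L{e^(at)f(t)} = F(s-a)
L{cos(2t)} = s/(s² + 4)
Shift: (s + 3)/((s + 3)² + 4)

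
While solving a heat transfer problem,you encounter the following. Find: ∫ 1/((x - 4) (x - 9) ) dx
Partial fractions: 1/((x-4)(x-9)) = A/(x-4)+B/(x-9)
A = -1/5, B = 1/5
∫ [-1/5· 1/(x-4)+1/5· 1/(x-9)] dx
= (1/5)[ln|x-9| - ln|x-4|]+C

Answer: (1/5)·ln|(x-9)/(x-4)|+C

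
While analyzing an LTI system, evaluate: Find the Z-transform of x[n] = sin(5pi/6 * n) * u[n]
Z{sin(w0 * n) * u[n]}=z * sin(w0)/(z^2 - 2z * cos(w0) + 1)
With w0=5pi/6: X(z)=z * sin(5pi/6)/(z^2 - 2z * cos(5pi/6) + 1)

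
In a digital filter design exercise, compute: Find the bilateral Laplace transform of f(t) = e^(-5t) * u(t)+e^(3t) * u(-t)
For e^(-5t) * u(t): L=1/(s + 5), Re(s) > -5
For e^(3t) * u(-t): L=-1/(s-3), Re(s) < 3
Combined: F(s)=1/(s + 5) - 1/(s-3), -5 < Re(s) < 3

Answer: 1/(s + 5) - 1/(s-3), ROC: -5 < Re(s) < 3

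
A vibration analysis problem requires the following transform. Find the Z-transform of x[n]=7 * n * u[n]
Z{n*u[n]}=z/(z-1)^2
By linearity: Z{7*n*u[n]}=7z/(z-1)^2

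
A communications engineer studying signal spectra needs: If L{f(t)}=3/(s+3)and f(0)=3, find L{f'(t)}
L{f'(t)} = s·F(s) - f(0) = 3s/(s + 3) - 3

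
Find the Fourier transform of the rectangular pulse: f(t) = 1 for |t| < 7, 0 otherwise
F(omega) = integral from -7 to 7 of e^(-j*omega*t) dt
= 2*sin(7*omega)/omega = 14*sinc(7*omega/pi)

Answer: 2*sin(7*omega)/omega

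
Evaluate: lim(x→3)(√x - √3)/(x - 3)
Multiply by conjugate (√x+√3)/(√x+√3):
= (x - 3)/((x - 3)(√x+√3)) = 1/(√x+√3)
As x → 3: 1/(2√3)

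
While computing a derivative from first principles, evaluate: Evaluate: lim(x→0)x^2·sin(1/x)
Squeeze theorem: -|x^2| ≤ x^2·sin(1/x) ≤ |x^2|
Since x^2 → 0 as x → 0, by squeeze theorem the limit is 0

Answer: 0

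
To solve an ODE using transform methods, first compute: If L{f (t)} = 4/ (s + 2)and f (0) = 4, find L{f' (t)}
L{f'(t)} = s·F(s) - f(0) = 4s/(s + 2) - 4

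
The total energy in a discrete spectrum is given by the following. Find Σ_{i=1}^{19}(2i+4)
= 2·Σ i + 4·19 = 2·190 + 76 = 456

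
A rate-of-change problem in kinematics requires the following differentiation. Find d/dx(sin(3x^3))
Chain rule: d/dx[sin(u)] = cos(u)·u' where u = 3x^3
u' = 9x^2

Answer: 9x^2·cos(3x^3)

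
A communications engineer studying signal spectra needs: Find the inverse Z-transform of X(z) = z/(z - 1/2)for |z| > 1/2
Standard pair: z/(z-a) <-> a^n * u[n] for causal signals
With a = 1/2: x[n] = (1/2)^n * u[n]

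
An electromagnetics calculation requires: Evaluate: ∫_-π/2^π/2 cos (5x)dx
Antiderivative: sin(5x)/5
Evaluate at bounds: [sin(5·π/2)/5] - [sin(5·-π/2)/5]
= ((1) - (-1))/5 = 2/5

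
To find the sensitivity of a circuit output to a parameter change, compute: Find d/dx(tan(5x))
Chain rule: d/dx[tan(u)]=sec²(u)·u' where u=5x
u'=5

Answer: 5·sec²(5x)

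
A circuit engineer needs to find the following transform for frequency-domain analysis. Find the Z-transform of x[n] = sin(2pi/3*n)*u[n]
Z{sin(w0 * n) * u[n]} = z * sin(w0)/(z^2-2z * cos(w0)+1)
With w0 = 2pi/3: X(z) = z * sin(2pi/3)/(z^2-2z * cos(2pi/3)+1)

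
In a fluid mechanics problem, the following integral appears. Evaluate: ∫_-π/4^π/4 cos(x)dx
Antiderivative: sin(x)
Evaluate at bounds: [sin(1·π/4)/1] - [sin(1·-π/4)/1]
=((√2/2) - (-√2/2))/1=√2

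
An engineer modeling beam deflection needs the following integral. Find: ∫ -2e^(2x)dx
Since d/dx[e^(2x)] = 2e^(2x), we get -1 e^(2x)+C

Answer: -e^(2x)+C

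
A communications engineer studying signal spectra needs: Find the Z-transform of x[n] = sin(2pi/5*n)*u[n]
Z{sin(w0 * n) * u[n]}=z * sin(w0)/(z^2 - 2z * cos(w0) + 1)
With w0=2pi/5: X(z)=z * sin(2pi/5)/(z^2 - 2z * cos(2pi/5) + 1)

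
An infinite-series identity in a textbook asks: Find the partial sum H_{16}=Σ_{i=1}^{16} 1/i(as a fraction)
H_16=1 + 1/2 + 1/3 + ... + 1/16
=2436559/720720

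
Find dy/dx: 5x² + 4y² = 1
Differentiate: 10x + 8y·(dy/dx)=0
dy/dx=-10x/(8y)=-(5/4)·(x/y)

Answer: dy/dx=-(5/4)·(x/y)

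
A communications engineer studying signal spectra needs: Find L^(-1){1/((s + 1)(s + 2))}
Partial fractions: 1/((s+1)(s+2))=A/(s+1)+B/(s+2)
Cover-up: A=1/(s+2)|_{s=-1}=1; B=1/(s+1)|_{s=-2}=-1
L^(-1)=e^(-t) - e^(-2t)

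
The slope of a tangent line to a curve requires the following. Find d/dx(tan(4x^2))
Chain rule: d/dx[tan(u)] = sec²(u)·u' where u = 4x^2
u' = 8x

Answer: 8x·sec²(4x^2)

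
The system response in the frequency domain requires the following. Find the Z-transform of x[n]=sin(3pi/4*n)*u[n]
Z{sin(w0 * n) * u[n]}=z * sin(w0)/(z^2-2z * cos(w0)+1)
With w0=3pi/4: X(z)=z * sin(3pi/4)/(z^2-2z * cos(3pi/4)+1)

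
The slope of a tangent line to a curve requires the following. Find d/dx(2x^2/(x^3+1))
Quotient rule: (f/g)' = (f'g - fg')/g²
f = 2x^2, f' = 4x
g = x^3 + 1, g' = 3x^2

Answer: (4x·(x^3 + 1) - 6x^4)/(x^3 + 1)²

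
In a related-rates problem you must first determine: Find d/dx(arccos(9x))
d/dx[arccos(u)]=-u'/√(1-u²), u=9x, u'=9

Answer: -9/√(1-81x²)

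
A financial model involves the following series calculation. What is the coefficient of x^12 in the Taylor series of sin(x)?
sin(x) has only odd powers. Coefficient of x^12 = 0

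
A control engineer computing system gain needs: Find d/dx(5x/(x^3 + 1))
Quotient rule: (f/g)'=(f'g - fg')/g²
f=5x, f'=5
g=x^3+1, g'=3x^2

Answer: (5·(x^3+1)-15x^3)/(x^3+1)²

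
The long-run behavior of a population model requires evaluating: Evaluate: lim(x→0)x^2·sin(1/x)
Squeeze theorem: -|x^2| ≤ x^2·sin(1/x) ≤ |x^2|
Since x^2 → 0 as x → 0, by squeeze theorem the limit is 0

Answer: 0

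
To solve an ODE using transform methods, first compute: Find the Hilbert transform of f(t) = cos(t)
The Hilbert transform shifts each frequency component by -pi/2.
H{cos(wt)} = sin(wt)
With w = 1: H{cos(t)} = sin(t)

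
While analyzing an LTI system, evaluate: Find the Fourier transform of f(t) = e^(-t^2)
The Fourier transform of a Gaussian e^(-t^2) is sqrt(pi)*e^(-omega^2/4).
With a = 1: F(omega) = sqrt(pi)*e^(-omega^2/4)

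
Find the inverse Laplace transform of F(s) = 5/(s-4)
L^(-1){5/(s-a)}=c·e^(at)
Here a=4, c=5

Answer: 5e^(4t)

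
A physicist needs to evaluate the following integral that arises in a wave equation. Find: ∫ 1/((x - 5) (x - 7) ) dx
Partial fractions: 1/((x-5)(x-7))=A/(x-5) + B/(x-7)
A=-1/2, B=1/2
∫ [-1/2· 1/(x-5) + 1/2· 1/(x-7)] dx
=(1/2)[ln|x-7| - ln|x-5|] + C

Answer: (1/2)·ln|(x-7)/(x-5)| + C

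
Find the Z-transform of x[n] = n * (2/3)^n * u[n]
Using the property Z{n * a^n * u[n]} = az/(z-a)^2
With a = 2/3: X(z) = (2/3)z/(z - 2/3)^2, |z| > 2/3

Answer: (2/3)z/(z - 2/3)^2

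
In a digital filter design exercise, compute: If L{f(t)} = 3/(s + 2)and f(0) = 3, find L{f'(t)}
L{f'(t)} = s·F(s) - f(0) = 3s/(s + 2) - 3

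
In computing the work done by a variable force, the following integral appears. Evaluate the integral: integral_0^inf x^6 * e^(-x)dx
This is a Gamma integral. Substitute u=1x:
integral_0^inf x^6 * e^(-x) dx=(1/1^7) integral_0^inf u^6 * e^(-u) du
=Gamma(7)/1^7=6!/1^7=720/1

Answer: 720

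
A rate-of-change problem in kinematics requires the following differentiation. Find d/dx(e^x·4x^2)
Product rule: (fg)' = f'g+fg'
f = e^x, f' = e^x
g = 4x^2, g' = 8x

Answer: 4·e^x·x^2+8·e^x·x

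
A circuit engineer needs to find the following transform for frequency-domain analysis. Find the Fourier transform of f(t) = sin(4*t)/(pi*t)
sin(W*t)/(pi*t) = (W/pi)*sinc(W*t/pi) is the impulse response of the ideal low-pass filter with cutoff W (here W = 4).
Its Fourier transform is a rectangular function:
F(omega) = 1 for |omega| < 4, 0 otherwise

Answer: rect(omega/8) [i.e., 1 for |omega| < 4, 0 otherwise]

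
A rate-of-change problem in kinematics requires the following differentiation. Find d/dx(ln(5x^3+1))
Chain rule: d/dx[ln(u)]=u'/u where u=5x^3+1
u'=15x^2

Answer: (15x^2)/(5x^3+1)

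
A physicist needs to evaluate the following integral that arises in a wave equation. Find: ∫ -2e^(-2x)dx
Since d/dx[e^(-2x)] = -2e^(-2x), we get 1 e^(-2x)+C

Answer: e^(-2x)+C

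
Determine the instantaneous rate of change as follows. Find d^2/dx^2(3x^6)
Apply power rule 2 times:
d^1: 18x^5
d^2: 90x^4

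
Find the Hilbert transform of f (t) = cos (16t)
The Hilbert transform shifts each frequency component by -pi/2.
H{cos(wt)} = sin(wt)
With w = 16: H{cos(16t)} = sin(16t)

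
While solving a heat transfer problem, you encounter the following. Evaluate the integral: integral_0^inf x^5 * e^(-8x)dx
This is a Gamma integral. Substitute u=8x (du=8 dx):
integral_0^inf x^5 * e^(-8x) dx=(1/8^6) integral_0^inf u^5 * e^(-u) du
=Gamma(6)/8^6=5!/8^6=120/262144

Answer: 15/32768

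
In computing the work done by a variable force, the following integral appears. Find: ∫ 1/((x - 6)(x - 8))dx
Partial fractions: 1/((x-6)(x-8))=A/(x-6)+B/(x-8)
A=-1/2, B=1/2
∫ [-1/2· 1/(x-6)+1/2· 1/(x-8)] dx
=(1/2)[ln|x-8| - ln|x-6|]+C

Answer: (1/2)·ln|(x-8)/(x-6)|+C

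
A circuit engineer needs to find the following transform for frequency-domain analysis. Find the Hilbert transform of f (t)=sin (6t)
The Hilbert transform shifts each frequency component by -pi/2.
H{sin(wt)} = -cos(wt)
With w = 6: H{sin(6t)} = -cos(6t)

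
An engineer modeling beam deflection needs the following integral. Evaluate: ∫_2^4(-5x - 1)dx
Step 1: Find antiderivative F(x)=(-5/2)x^2 - x
Step 2: F(4) - F(2)=-44 - (-12)=-32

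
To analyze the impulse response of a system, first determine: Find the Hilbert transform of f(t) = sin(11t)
The Hilbert transform shifts each frequency component by -pi/2.
H{sin(wt)}=-cos(wt)
With w=11: H{sin(11t)}=-cos(11t)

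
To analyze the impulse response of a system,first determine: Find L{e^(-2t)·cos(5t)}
First shifting: L{e^(at)f(t)} = F(s-a)
L{cos(5t)} = s/(s²+25)
Shift: (s+2)/((s+2)²+25)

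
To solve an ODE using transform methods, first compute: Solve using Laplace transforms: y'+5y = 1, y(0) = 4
Take L of both sides: sY(s)-4+5Y(s)=1/s
Y(s)(s+5)=1/s+4
Y(s)=1/(s(s+5))+4/(s+5)
Partial fractions: 1/(s(s+5))=(1/5)/s - (1/5)/(s+5)
So Y(s)=(1/5)/s+(19/5)/(s+5)
Inverse transform (L^(-1){1/s}=1, L^(-1){1/(s+5)}=e^(-5t)):

Answer: y(t)=1/5+(19/5)·e^(-5t)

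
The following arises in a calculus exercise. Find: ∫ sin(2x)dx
Using substitution u = 2x: ∫ sin(u) du/2 = -cos(u)/2 + C

Answer: (-1/2)cos(2x) + C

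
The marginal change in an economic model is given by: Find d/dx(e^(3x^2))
Chain rule: d/dx[e^u] = e^u · u' where u = 3x^2
u' = 6x

Answer: 6x·e^(3x^2)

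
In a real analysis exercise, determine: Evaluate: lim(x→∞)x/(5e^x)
Apply L'Hôpital 1 times (∞/∞ each time):
Eventually get 1!/(5e^x) → 0

Answer: 0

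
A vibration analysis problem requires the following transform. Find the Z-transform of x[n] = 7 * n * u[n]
Z{n * u[n]} = z/(z-1)^2
By linearity: Z{7 * n * u[n]} = 7z/(z-1)^2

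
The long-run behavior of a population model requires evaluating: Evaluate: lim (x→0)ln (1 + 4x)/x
L'Hôpital (0/0): lim 4/(1+4x) / 1 = 4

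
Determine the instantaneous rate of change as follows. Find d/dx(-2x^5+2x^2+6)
Power rule: d/dx(ax^n)=n·a·x^(n-1)
Term by term: -10·x^4+4·x

Answer: -10x^4+4x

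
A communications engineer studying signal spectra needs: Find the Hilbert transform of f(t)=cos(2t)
The Hilbert transform shifts each frequency component by -pi/2.
H{cos(wt)}=sin(wt)
With w=2: H{cos(2t)}=sin(2t)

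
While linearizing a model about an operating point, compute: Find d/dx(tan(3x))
Chain rule: d/dx[tan(u)] = sec²(u)·u' where u = 3x
u' = 3

Answer: 3·sec²(3x)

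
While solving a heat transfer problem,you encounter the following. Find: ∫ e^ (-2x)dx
Since d/dx[e^(-2x)]=-2e^(-2x), we get -1/2 e^(-2x)+C

Answer: (-1/2)e^(-2x)+C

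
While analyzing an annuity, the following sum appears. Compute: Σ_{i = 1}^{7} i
Using formula: Σ i^1=n(n + 1)/2=7·8/2=28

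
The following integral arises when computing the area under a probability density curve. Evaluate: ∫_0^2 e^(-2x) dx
Antiderivative: (1/(-2))e^(-2x)
Evaluate: (1/(-2))(e^-4-1)

Answer: (e^-4-1)/(-2)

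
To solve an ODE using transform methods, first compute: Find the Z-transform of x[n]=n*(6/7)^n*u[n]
Using the property Z{n*a^n*u[n]}=az/(z-a)^2
With a=6/7: X(z)=(6/7)z/(z - 6/7)^2, |z| > 6/7

Answer: (6/7)z/(z - 6/7)^2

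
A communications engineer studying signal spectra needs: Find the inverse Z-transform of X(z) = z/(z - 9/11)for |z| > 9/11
Standard pair: z/(z-a) <-> a^n * u[n] for causal signals
With a=9/11: x[n]=(9/11)^n * u[n]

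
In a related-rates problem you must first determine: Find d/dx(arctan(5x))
d/dx[arctan(u)] = u'/(1 + u²), u = 5x, u' = 5

Answer: 5/(1 + 25x²)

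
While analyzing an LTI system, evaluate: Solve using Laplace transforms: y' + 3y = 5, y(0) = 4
Take L of both sides: sY(s)-4+3Y(s) = 5/s
Y(s)(s+3) = 5/s+4
Y(s) = 5/(s(s+3))+4/(s+3)
Partial fractions: 5/(s(s+3)) = (5/3)/s - (5/3)/(s+3)
So Y(s) = (5/3)/s+(7/3)/(s+3)
Inverse transform (L^(-1){1/s} = 1, L^(-1){1/(s+3)} = e^(-3t)):

Answer: y(t) = 5/3+(7/3)·e^(-3t)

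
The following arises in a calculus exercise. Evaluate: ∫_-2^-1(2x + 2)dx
Step 1: Find antiderivative F(x) = x^2+2x
Step 2: F(-1) - F(-2) = -1 - (0) = -1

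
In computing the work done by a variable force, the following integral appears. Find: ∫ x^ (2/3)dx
Power rule: ∫ x^(2/3) dx = x^(5/3)/(5/3)+C

Answer: (3/5)·x^(5/3)+C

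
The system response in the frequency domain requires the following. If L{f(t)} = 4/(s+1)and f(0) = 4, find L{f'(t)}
L{f'(t)}=s·F(s) - f(0)=4s/(s+1)-4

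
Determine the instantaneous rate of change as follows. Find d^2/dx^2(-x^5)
Apply power rule 2 times:
d^1: -5x^4
d^2: -20x^3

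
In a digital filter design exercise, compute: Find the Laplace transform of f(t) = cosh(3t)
L{cosh(at)}=s/(s²-a²)
L{cosh(3t)}=s/(s²-9)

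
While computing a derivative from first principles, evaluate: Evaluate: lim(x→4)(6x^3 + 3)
Polynomial is continuous, so substitute x = 4:
6·4^3 + 3 = 387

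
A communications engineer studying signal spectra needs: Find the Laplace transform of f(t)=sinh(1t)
L{sinh(at)} = a/(s²-a²)
L{sinh(1t)} = 1/(s²-1)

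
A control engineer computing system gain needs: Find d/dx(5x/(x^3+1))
Quotient rule: (f/g)' = (f'g - fg')/g²
f = 5x, f' = 5
g = x^3+1, g' = 3x^2

Answer: (5·(x^3+1)-15x^3)/(x^3+1)²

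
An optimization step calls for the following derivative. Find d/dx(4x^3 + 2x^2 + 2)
Power rule: d/dx(ax^n) = n·a·x^(n-1)
Term by term: 12·x^2 + 4·x

Answer: 12x^2 + 4x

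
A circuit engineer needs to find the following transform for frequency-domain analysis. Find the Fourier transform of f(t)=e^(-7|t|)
Using the standard pair: F{e^(-a|t|)}=2a/(a^2+omega^2)
With a=7: F(omega)=14/(49+omega^2)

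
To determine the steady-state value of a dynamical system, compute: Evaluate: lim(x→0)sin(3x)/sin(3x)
sin(u) ≈ u for small u:
sin(3x)/sin(3x) ≈ 3x/(3x) = 3/3

Answer: 1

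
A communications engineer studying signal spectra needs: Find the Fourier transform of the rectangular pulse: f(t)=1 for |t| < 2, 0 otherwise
F(omega) = integral from -2 to 2 of e^(-j * omega * t) dt
= 2 * sin(2 * omega)/omega = 4 * sinc(2 * omega/pi)

Answer: 2 * sin(2 * omega)/omega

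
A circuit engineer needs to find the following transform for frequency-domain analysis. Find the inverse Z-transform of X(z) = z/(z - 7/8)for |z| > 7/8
Standard pair: z/(z-a) <-> a^n * u[n] for causal signals
With a = 7/8: x[n] = (7/8)^n * u[n]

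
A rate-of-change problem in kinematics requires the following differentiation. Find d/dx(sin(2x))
Chain rule: d/dx[sin(u)] = cos(u)·u' where u = 2x
u' = 2

Answer: 2·cos(2x)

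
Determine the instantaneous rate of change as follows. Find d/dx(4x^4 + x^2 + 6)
Power rule: d/dx(ax^n)=n·a·x^(n-1)
Term by term: 16·x^3 + 2·x

Answer: 16x^3 + 2x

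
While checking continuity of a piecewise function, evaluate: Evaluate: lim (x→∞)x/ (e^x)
Apply L'Hôpital 1 times (∞/∞ each time):
Eventually get 1!/(e^x) → 0

Answer: 0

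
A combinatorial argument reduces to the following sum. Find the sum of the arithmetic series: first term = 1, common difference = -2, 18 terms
Last term: a_n=1 + (18 - 1)·-2=-33
Sum=n(a_1 + a_n)/2=18(1 + (-33))/2=-288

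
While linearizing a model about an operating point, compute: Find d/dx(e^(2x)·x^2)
Product rule: (fg)'=f'g+fg'
f=e^(2x), f'=2·e^(2x)
g=x^2, g'=2x

Answer: 2·e^(2x)·x^2+2·e^(2x)·x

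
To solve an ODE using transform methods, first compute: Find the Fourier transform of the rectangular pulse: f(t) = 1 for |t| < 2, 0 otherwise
F(omega)=integral from -2 to 2 of e^(-j*omega*t) dt
=2*sin(2*omega)/omega=4*sinc(2*omega/pi)

Answer: 2*sin(2*omega)/omega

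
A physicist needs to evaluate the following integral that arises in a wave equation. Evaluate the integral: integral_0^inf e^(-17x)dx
integral_0^inf e^(-17x) dx=[-1/17 * e^(-17x)]_0^inf
=0 - (-1/17)=1/17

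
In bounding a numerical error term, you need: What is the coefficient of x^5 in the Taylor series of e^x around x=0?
Taylor series of e^x=Σ x^n/n!
Coefficient of x^5=1/5!=1/120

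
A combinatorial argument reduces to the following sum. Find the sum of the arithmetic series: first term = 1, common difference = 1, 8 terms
Last term: a_n=1+(8-1)·1=8
Sum=n(a_1+a_n)/2=8(1+8)/2=36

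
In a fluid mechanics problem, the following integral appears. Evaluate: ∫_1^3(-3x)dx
Step 1: Find antiderivative F(x) = (-3/2)x^2
Step 2: F(3) - F(1) = -27/2 - (-3/2) = -12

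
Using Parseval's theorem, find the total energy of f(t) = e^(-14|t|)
Parseval's theorem: E = integral |f(t)|^2 dt = (1/2pi) integral |F(omega)|^2 domega
E = integral_{-inf}^{inf} e^(-28|t|) dt = 2*integral_0^inf e^(-28t) dt = 2/(2*14) = 1/14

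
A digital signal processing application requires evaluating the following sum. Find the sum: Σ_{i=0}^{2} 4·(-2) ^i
Geometric series: S = a(1 - r^n)/(1 - r)
a = 4, r = -2, n = 3
S = 4(1+8)/3 = 12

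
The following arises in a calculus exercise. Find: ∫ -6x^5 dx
Using power rule: ∫ -6x^5 dx=-6/6 x^6+C=-x^6+C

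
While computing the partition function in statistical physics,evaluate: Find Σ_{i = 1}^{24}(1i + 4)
=1·Σ i + 4·24=1·300 + 96=396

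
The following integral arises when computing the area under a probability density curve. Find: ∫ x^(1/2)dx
Power rule: ∫ x^(1/2) dx=x^(3/2)/(3/2) + C

Answer: (2/3)·x^(3/2) + C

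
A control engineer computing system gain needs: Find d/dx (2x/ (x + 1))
Quotient rule: (f/g)'=(f'g - fg')/g²
f=2x, f'=2
g=x + 1, g'=1

Answer: (2·(x + 1) - 2x)/(x + 1)²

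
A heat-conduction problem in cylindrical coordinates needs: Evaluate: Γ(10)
Γ(n) = (n-1)! for positive integers
Γ(10) = 9! = 362880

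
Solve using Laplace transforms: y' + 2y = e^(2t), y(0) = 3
Take L: sY - 3 + 2Y=1/(s-2)
Y(s + 2)=1/(s-2) + 3
Y=1/((s-2)(s + 2)) + 3/(s + 2)
Partial fractions: 1/((s-2)(s + 2))=(1/4)/(s-2) - (1/4)/(s + 2)
So Y=(1/4)/(s-2) + (11/4)/(s + 2)
Inverse Laplace transform (L^(-1){1/(s-2)}=e^(2t), L^(-1){1/(s + 2)}=e^(-2t)):

Answer: y(t)=(1/4)·e^(2t) + (11/4)·e^(-2t)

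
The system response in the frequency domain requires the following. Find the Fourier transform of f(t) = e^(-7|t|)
Using the standard pair: F{e^(-a|t|)}=2a/(a^2+omega^2)
With a=7: F(omega)=14/(49+omega^2)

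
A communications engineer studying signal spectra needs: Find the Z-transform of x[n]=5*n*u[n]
Z{n*u[n]} = z/(z-1)^2
By linearity: Z{5*n*u[n]} = 5z/(z-1)^2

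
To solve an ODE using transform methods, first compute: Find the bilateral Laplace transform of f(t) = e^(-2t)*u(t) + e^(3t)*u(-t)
For e^(-2t)*u(t): L=1/(s+2), Re(s) > -2
For e^(3t)*u(-t): L=-1/(s-3), Re(s) < 3
Combined: F(s)=1/(s+2)-1/(s-3), -2 < Re(s) < 3

Answer: 1/(s+2)-1/(s-3), ROC: -2 < Re(s) < 3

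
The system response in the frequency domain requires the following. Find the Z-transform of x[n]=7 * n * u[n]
Z{n * u[n]} = z/(z-1)^2
By linearity: Z{7 * n * u[n]} = 7z/(z-1)^2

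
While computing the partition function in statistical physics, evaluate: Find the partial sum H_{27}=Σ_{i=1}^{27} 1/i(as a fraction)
H_27=1+1/2+1/3+...+1/27
=312536252003/80313433200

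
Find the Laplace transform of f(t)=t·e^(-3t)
L{t·e^(at)} = 1/(s-a)²
L{t·e^(-3t)} = 1/(s+3)²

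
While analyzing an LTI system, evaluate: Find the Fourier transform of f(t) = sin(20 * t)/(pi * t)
sin(W*t)/(pi*t) = (W/pi)*sinc(W*t/pi) is the impulse response of the ideal low-pass filter with cutoff W (here W = 20).
Its Fourier transform is a rectangular function:
F(omega) = 1 for |omega| < 20, 0 otherwise

Answer: rect(omega/40) [i.e., 1 for |omega| < 20, 0 otherwise]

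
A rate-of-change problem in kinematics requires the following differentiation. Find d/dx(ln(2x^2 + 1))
Chain rule: d/dx[ln(u)] = u'/u where u = 2x^2+1
u' = 4x

Answer: (4x)/(2x^2+1)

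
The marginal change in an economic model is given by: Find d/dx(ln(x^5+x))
Chain rule: d/dx[ln(u)] = u'/u where u = x^5+x
u' = 5x^4+1

Answer: (5x^4+1)/(x^5+x)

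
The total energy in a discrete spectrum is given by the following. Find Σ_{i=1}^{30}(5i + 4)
= 5·Σ i+4·30 = 5·465+120 = 2445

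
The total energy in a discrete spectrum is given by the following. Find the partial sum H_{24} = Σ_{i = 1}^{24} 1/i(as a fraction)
H_24=1+1/2+1/3+...+1/24
=1347822955/356948592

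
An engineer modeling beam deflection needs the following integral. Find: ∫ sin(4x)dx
Using substitution u=4x: ∫ sin(u) du/4=-cos(u)/4+C

Answer: (-1/4)cos(4x)+C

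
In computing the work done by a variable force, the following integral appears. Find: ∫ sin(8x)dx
Using substitution u = 8x: ∫ sin(u) du/8 = -cos(u)/8+C

Answer: (-1/8)cos(8x)+C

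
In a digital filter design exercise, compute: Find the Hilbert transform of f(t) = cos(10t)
The Hilbert transform shifts each frequency component by -pi/2.
H{cos(wt)}=sin(wt)
With w=10: H{cos(10t)}=sin(10t)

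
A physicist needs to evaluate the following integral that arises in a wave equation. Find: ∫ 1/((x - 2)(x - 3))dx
Partial fractions: 1/((x-2)(x-3)) = A/(x-2) + B/(x-3)
A = -1, B = 1
∫ [-1· 1/(x-2) + 1· 1/(x-3)] dx
= (1)[ln|x-3| - ln|x-2|] + C

Answer: ln|(x-3)/(x-2)| + C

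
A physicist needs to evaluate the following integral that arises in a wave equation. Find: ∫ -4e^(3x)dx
Since d/dx[e^(3x)]=3e^(3x), we get -4/3 e^(3x)+C

Answer: (-4/3)e^(3x)+C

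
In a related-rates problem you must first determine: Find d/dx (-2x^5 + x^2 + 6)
Power rule: d/dx(ax^n) = n·a·x^(n-1)
Term by term: -10·x^4 + 2·x

Answer: -10x^4 + 2x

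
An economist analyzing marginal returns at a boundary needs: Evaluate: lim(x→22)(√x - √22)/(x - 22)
Multiply by conjugate (√x + √22)/(√x + √22):
=(x - 22)/((x - 22)(√x + √22))=1/(√x + √22)
As x → 22: 1/(2√22)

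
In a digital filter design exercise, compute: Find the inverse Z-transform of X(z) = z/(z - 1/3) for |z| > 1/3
Standard pair: z/(z-a) <-> a^n*u[n] for causal signals
With a=1/3: x[n]=(1/3)^n*u[n]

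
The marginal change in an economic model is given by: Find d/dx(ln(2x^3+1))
Chain rule: d/dx[ln(u)] = u'/u where u = 2x^3+1
u' = 6x^2

Answer: (6x^2)/(2x^3+1)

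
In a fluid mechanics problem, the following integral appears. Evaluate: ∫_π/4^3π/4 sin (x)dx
Antiderivative: -cos(x)
Evaluate at bounds: [-cos(1·3π/4)/1] - [-cos(1·π/4)/1]
=(-(-√2/2)+(√2/2))/1=√2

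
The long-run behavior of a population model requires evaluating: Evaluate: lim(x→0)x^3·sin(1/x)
Squeeze theorem: -|x^3| ≤ x^3·sin(1/x) ≤ |x^3|
Since x^3 → 0 as x → 0, by squeeze theorem the limit is 0

Answer: 0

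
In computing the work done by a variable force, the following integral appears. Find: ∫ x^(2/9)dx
Power rule: ∫ x^(2/9) dx=x^(11/9)/(11/9) + C

Answer: (9/11)·x^(11/9) + C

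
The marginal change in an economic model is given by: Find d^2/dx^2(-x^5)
Apply power rule 2 times:
d^1: -5x^4
d^2: -20x^3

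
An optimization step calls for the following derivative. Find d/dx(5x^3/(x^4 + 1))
Quotient rule: (f/g)'=(f'g - fg')/g²
f=5x^3, f'=15x^2
g=x^4 + 1, g'=4x^3

Answer: (15x^2·(x^4 + 1) - 20x^6)/(x^4 + 1)²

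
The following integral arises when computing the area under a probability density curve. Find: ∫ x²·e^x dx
Integration by parts twice:
First: u=x², dv=e^x dx => x²e^x - 2∫ xe^x dx
Second: u=x, dv=e^x dx => xe^x - e^x
Combining: x²e^x - 2xe^x+2e^x+C

Answer: e^x(x² - 2x+2)+C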